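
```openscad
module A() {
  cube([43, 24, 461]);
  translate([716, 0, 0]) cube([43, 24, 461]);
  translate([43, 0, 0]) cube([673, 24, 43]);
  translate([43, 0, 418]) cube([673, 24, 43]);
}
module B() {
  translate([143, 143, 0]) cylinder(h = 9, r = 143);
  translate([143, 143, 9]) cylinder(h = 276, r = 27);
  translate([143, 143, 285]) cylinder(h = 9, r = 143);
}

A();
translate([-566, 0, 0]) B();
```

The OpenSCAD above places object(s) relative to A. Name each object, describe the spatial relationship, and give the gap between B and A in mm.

A is a picture frame. B is a spool. The spool is on the floor beside the picture frame on its −x side. The gap between the spool and the picture frame is 280 mm.

The spool's nearest face is 280 mm from the picture frame's −x face.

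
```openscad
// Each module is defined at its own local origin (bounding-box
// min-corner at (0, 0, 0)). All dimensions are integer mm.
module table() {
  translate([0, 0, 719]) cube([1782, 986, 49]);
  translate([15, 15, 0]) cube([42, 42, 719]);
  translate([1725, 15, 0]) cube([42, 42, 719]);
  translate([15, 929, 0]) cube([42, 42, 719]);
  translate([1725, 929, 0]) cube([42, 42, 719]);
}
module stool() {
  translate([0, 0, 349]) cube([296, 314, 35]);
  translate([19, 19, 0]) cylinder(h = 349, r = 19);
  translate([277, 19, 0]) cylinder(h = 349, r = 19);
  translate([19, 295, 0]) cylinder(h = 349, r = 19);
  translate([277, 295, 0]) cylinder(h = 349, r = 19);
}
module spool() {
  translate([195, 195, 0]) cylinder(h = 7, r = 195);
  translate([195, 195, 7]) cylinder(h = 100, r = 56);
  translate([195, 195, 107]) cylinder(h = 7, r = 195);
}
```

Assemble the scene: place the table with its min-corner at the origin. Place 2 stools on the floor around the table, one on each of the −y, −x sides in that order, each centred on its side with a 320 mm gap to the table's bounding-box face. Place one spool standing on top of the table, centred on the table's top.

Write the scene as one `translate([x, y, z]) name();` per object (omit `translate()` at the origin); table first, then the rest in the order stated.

table();
translate([743, -634, 0]) stool();
translate([-616, 336, 0]) stool();
translate([696, 298, 768]) spool();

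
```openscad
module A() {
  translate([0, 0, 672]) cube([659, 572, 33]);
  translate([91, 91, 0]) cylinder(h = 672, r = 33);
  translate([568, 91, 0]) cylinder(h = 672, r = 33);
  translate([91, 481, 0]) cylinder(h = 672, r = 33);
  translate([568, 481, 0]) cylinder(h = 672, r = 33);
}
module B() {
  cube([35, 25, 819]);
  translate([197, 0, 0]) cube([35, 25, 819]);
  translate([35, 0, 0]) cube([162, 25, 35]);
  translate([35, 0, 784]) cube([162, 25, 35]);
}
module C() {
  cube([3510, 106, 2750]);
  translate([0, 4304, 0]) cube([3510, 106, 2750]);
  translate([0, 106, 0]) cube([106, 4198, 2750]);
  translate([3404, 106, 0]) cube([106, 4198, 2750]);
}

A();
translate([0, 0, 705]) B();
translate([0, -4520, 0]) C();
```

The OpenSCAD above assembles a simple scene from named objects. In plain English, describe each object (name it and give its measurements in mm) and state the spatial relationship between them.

A is a table: top 659 mm (x) × 572 mm (y), 33 mm thick, upper face at z = 705 mm, on four round legs of 66 mm diameter, each leg's bounding box inset 58 mm from the nearest pair of top edges, running from z = 0 to the bottom of the top.

B is a rectangular picture frame lying in the x–z plane (depth along y). The opening is 162 mm wide (x) by 749 mm tall (z), surrounded by a border 35 mm wide on all four sides. The frame is 25 mm deep and is made of two full-height vertical stiles with two horizontal rails fitted between them.

C is the wall frame of a small rectangular building: four walls, each 2750 mm tall and 106 mm thick, enclosing a footprint 3510 mm (x) by 4410 mm (y) outside-to-outside, with no floor or roof. The front and back walls (the −y and +y sides) span the full width; the two side walls fit between them.

The picture frame is on top of the table. The house frame is on the floor beside the table on its −y side.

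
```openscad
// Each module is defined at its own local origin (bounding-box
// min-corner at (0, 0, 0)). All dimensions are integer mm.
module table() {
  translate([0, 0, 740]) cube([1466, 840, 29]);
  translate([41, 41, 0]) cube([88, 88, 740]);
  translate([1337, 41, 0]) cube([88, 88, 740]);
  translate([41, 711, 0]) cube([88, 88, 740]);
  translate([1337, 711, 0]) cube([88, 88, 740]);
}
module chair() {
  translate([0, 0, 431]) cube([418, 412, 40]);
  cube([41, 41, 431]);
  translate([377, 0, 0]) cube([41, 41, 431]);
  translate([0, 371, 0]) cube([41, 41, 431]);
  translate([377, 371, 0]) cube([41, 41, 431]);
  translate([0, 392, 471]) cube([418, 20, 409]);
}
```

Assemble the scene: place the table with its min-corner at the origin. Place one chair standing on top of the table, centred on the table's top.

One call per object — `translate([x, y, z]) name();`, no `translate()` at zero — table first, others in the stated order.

table();
translate([524, 214, 769]) chair();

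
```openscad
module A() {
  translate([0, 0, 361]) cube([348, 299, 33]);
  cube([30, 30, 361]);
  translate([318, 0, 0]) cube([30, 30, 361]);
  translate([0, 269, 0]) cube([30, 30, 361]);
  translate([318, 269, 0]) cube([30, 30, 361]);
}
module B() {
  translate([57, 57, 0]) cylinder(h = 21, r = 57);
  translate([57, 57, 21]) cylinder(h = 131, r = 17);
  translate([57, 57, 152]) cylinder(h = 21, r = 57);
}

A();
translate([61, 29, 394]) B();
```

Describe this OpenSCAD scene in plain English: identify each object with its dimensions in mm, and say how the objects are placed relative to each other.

A is a simple wooden stool: a rectangular seat 348 mm (x) by 299 mm (y), 33 mm thick, top face at z = 394 mm, on four square legs, each 30×30 mm in cross-section. The legs rest on z = 0, each flush with a corner of the seat.

B is a spool: two coaxial disc flanges of radius 57 mm and thickness 21 mm, joined by a core cylinder of radius 17 mm and height 131 mm. The lower flange rests on z = 0 and the three cylinders share a vertical axis.

The spool is on top of the stool.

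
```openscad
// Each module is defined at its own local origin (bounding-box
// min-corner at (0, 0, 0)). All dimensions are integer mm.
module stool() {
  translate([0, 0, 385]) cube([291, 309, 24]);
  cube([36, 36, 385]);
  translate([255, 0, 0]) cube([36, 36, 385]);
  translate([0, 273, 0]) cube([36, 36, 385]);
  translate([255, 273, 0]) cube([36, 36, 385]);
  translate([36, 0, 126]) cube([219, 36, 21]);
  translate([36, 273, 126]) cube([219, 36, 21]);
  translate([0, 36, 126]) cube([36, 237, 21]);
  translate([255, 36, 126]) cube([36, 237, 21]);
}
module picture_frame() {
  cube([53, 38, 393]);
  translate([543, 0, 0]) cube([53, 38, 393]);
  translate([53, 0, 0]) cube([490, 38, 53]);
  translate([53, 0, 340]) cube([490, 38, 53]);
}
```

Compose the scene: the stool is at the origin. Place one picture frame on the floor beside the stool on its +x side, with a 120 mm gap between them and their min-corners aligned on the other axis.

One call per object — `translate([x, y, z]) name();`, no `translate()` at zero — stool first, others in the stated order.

stool();
translate([411, 0, 0]) picture_frame();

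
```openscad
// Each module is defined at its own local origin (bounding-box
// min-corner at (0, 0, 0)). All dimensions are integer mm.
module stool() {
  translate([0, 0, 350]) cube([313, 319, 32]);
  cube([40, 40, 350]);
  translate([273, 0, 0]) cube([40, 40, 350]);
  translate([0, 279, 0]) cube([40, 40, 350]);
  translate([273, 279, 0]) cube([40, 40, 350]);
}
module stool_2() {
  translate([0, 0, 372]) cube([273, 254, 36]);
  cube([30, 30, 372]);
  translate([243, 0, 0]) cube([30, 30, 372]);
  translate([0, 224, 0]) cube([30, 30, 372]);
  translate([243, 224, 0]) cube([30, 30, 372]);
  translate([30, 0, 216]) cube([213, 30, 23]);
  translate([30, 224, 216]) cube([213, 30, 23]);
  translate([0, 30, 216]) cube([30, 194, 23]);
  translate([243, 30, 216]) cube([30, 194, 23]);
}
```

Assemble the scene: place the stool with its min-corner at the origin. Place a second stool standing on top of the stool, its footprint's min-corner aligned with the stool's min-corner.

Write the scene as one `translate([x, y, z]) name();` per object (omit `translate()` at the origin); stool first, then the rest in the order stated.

stool();
translate([0, 0, 382]) stool_2();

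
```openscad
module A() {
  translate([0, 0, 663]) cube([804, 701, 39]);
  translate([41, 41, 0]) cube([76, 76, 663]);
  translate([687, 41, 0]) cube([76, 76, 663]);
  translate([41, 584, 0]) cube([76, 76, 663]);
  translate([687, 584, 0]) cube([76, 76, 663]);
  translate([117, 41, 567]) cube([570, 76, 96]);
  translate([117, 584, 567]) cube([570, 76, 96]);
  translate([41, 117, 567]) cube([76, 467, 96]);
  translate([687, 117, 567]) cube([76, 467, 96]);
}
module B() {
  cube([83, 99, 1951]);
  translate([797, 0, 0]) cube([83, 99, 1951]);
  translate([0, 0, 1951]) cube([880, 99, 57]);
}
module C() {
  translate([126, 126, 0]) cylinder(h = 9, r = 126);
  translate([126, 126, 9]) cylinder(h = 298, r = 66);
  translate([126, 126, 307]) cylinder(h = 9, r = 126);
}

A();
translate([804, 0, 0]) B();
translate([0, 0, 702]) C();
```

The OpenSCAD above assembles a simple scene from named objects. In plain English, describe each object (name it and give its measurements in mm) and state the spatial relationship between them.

A is a table with a 804×701 mm rectangular top, 39 mm thick, top surface at z = 702 mm, supported by four 76×76 mm square legs, each inset 41 mm from the nearest pair of top edges, running from the floor. Four apron rails, 76 mm thick and 96 mm tall, run between adjacent legs with their top edges flush with the underside of the top and their outer faces flush with the legs' outer faces.

B is a rectangular door frame: two vertical jambs of 83×99 mm section, 1951 mm tall, with a clear opening 714 mm wide between their inner faces. A header 57 mm tall and 99 mm deep lies on top of the jambs and spans the full outside width.

C is a spool: two coaxial disc flanges of radius 126 mm and thickness 9 mm, joined by a core cylinder of radius 66 mm and height 298 mm. The lower flange rests on z = 0 and the three cylinders share a vertical axis.

The door frame is against the table's +x side, with their −y faces flush. The spool is on top of the table.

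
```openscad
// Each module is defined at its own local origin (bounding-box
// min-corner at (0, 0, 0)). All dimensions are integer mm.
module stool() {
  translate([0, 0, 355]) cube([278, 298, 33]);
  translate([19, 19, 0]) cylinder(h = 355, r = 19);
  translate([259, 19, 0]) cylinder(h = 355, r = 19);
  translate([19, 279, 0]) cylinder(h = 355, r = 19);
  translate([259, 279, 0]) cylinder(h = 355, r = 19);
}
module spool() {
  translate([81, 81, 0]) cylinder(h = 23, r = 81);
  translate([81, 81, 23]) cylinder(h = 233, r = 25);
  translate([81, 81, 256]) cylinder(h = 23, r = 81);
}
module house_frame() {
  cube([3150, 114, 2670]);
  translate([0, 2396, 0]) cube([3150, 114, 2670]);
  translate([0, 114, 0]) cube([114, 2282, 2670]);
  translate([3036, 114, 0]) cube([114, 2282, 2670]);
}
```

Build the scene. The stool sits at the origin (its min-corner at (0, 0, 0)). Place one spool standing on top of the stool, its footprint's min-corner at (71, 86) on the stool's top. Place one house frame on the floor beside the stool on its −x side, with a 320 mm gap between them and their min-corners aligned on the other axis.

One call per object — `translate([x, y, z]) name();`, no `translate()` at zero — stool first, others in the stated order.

stool();
translate([71, 86, 388]) spool();
translate([-3470, 0, 0]) house_frame();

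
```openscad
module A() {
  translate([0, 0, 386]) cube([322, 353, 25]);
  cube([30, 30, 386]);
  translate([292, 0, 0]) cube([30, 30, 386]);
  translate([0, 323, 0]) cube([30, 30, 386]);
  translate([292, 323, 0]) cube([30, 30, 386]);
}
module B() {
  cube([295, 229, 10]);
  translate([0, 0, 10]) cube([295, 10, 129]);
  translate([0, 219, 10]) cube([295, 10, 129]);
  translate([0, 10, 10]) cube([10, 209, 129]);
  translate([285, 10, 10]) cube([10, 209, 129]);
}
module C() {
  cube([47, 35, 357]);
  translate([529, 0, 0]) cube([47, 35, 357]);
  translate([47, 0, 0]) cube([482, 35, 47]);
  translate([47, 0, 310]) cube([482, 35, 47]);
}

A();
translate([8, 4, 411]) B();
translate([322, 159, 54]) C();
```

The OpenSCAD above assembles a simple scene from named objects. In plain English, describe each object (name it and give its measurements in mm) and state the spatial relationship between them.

A is a four-legged stool. The seat is a 322×353×25 mm slab whose top surface is at z = 411 mm; four square legs, each 30×30 mm in cross-section, run from the floor (z = 0) to the underside of the seat, each flush with a corner of the seat.

B is an open-topped rectangular box: outside dimensions 295×229×139 mm, with a uniform wall and base thickness of 10 mm. The base is a full 295×229 slab on the floor; four walls sit on top of the base. The front and back walls (the −y and +y sides) span the full width; the two side walls fit between them.

C is a picture frame with a 482×263 mm rectangular opening (x by z) and a uniform 47 mm border on every side. Frame depth is 35 mm along y. It is built from two vertical stiles running the full outside height and two horizontal rails spanning the gap between the stiles.

The open box is on top of the stool. The picture frame is beside the stool with their tops flush at z = 411.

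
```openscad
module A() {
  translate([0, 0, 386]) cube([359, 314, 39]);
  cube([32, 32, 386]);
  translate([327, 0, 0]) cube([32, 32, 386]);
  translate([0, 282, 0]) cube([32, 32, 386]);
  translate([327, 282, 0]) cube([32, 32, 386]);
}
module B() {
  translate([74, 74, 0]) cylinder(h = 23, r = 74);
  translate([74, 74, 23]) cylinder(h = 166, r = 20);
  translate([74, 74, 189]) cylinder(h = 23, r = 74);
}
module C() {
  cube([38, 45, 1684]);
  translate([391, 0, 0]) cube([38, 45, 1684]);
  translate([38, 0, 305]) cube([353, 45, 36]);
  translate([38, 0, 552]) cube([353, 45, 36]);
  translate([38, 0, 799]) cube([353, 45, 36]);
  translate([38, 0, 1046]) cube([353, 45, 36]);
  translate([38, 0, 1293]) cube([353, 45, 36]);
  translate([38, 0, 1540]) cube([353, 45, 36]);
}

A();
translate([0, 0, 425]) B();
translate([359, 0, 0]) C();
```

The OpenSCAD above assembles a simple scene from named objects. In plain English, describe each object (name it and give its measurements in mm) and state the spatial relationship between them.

A is a four-legged stool. The seat is 359×314 mm, 39 mm thick, top at z = 425 mm. It stands on four square legs, each 32×32 mm in cross-section, from z = 0 to the seat underside, each flush with a corner of the seat.

B is a spool: two coaxial disc flanges of radius 74 mm and thickness 23 mm, joined by a core cylinder of radius 20 mm and height 166 mm. The lower flange rests on z = 0 and the three cylinders share a vertical axis.

C is a wooden ladder with two side rails of 38×45 mm section and 1684 mm height, set 429 mm apart overall. Between them run 6 rectangular rungs (45 mm deep, 36 mm thick), front faces flush with the rails' −y face. The bottom of the first rung is 305 mm above the floor and each subsequent rung is 247 mm higher than the one below.

The spool is on top of the stool. The ladder is against the stool's +x side, with their −y faces flush.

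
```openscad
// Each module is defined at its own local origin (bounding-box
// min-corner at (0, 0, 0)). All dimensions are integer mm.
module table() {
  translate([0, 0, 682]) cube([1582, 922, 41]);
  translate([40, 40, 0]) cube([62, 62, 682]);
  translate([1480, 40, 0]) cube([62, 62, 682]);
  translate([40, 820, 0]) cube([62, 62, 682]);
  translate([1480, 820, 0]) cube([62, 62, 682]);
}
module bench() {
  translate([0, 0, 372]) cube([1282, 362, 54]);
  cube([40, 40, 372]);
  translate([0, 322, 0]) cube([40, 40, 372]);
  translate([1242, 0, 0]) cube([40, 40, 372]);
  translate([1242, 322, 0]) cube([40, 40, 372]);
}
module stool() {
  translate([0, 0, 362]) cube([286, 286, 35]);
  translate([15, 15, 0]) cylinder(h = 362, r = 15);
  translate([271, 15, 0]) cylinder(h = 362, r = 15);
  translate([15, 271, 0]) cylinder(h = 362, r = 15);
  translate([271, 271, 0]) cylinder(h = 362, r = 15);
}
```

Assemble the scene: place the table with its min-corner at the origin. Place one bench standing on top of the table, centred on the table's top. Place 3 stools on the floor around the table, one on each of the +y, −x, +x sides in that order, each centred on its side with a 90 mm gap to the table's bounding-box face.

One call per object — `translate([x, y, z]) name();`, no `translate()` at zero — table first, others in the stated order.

table();
translate([150, 280, 723]) bench();
translate([648, 1012, 0]) stool();
translate([-376, 318, 0]) stool();
translate([1672, 318, 0]) stool();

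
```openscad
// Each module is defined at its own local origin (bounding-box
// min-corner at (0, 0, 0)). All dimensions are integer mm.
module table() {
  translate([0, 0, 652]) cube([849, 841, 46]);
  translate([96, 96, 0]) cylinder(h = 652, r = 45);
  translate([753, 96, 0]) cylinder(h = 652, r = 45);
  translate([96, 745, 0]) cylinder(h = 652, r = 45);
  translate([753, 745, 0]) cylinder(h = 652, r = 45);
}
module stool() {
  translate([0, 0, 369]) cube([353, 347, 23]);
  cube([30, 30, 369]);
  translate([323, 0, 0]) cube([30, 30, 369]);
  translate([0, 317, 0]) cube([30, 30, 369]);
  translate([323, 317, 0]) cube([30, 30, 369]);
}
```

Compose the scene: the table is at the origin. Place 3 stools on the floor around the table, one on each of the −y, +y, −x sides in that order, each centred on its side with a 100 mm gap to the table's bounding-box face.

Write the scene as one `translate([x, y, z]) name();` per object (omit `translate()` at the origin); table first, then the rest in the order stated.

table();
translate([248, -447, 0]) stool();
translate([248, 941, 0]) stool();
translate([-453, 247, 0]) stool();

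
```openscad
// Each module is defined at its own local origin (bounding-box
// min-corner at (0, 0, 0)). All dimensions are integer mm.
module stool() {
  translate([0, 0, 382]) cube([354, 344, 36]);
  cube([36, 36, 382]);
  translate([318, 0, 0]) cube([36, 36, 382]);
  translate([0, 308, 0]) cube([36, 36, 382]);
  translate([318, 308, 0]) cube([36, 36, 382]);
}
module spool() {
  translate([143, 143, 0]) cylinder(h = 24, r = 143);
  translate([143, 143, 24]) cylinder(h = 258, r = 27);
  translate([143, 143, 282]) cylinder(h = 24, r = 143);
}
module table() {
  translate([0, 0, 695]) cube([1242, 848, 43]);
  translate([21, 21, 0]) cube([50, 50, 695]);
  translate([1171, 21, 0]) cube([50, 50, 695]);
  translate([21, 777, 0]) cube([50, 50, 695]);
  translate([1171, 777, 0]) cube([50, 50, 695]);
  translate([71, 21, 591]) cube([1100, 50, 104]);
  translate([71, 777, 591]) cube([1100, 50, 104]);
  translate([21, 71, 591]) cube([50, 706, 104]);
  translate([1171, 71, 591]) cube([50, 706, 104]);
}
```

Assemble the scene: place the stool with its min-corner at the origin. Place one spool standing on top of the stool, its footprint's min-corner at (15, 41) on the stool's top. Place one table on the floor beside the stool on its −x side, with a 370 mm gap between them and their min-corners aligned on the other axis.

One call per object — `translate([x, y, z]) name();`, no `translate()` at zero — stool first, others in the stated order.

stool();
translate([15, 41, 418]) spool();
translate([-1612, 0, 0]) table();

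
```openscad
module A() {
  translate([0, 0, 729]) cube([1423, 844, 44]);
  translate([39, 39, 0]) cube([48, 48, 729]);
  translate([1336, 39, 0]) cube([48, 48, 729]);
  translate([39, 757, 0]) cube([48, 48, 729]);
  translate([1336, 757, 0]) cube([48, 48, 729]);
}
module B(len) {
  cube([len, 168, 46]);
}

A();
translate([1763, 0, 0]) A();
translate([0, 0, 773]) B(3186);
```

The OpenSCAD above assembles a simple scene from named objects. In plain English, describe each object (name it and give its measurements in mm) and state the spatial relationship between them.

A is a table with a 1423×844 mm rectangular top, 44 mm thick, top surface at z = 773 mm, supported by four 48×48 mm square legs, each inset 39 mm from the nearest pair of top edges, running from the floor.

B is a rectangular beam 3186 mm long (x), 168 mm deep (y), 46 mm thick (z).

The beam spans the tops of two tables placed 340 mm apart, resting at z = 773 mm.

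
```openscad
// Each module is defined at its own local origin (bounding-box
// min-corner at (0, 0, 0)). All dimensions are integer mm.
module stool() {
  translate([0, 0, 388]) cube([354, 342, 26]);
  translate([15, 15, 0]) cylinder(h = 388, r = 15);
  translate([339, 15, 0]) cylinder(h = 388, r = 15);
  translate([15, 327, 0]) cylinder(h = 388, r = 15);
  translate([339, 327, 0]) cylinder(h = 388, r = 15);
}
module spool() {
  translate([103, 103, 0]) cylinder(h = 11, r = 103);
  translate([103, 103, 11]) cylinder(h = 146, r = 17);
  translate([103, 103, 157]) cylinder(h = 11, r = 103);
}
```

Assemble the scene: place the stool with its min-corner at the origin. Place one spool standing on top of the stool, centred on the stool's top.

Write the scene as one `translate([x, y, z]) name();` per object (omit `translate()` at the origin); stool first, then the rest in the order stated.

stool();
translate([74, 68, 414]) spool();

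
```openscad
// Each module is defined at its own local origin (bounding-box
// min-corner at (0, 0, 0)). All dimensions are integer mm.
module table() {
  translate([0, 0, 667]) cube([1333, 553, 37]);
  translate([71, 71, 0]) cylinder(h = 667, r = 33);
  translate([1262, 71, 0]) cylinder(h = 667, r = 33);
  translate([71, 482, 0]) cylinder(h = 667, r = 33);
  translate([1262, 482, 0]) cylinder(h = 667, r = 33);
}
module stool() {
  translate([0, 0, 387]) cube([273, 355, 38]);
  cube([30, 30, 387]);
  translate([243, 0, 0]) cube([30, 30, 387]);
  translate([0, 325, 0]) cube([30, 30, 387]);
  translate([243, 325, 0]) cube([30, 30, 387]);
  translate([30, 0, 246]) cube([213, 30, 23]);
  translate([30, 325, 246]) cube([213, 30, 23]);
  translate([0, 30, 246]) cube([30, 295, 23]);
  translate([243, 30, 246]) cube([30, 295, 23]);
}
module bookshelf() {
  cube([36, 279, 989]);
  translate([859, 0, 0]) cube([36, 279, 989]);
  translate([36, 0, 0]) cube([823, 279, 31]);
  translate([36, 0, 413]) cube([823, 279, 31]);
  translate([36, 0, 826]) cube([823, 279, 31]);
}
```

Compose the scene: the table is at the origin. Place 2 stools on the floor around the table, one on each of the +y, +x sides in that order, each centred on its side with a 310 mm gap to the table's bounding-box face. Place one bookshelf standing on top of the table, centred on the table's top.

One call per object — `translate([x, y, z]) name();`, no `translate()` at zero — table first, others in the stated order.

table();
translate([530, 863, 0]) stool();
translate([1643, 99, 0]) stool();
translate([219, 137, 704]) bookshelf();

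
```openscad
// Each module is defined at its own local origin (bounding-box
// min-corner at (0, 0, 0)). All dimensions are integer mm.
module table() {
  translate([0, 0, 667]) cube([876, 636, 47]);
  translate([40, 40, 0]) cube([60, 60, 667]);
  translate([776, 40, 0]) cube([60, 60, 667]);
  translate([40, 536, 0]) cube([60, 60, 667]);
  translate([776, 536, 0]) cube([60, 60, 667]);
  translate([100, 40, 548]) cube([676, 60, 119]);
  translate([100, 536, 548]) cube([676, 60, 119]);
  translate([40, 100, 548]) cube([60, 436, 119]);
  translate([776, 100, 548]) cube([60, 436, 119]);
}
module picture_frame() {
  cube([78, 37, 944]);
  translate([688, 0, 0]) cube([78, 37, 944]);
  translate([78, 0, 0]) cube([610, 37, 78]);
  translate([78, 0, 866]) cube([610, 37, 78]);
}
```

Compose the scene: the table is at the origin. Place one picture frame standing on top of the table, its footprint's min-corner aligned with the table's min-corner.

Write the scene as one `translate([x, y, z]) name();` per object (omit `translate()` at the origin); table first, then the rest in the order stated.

table();
translate([0, 0, 714]) picture_frame();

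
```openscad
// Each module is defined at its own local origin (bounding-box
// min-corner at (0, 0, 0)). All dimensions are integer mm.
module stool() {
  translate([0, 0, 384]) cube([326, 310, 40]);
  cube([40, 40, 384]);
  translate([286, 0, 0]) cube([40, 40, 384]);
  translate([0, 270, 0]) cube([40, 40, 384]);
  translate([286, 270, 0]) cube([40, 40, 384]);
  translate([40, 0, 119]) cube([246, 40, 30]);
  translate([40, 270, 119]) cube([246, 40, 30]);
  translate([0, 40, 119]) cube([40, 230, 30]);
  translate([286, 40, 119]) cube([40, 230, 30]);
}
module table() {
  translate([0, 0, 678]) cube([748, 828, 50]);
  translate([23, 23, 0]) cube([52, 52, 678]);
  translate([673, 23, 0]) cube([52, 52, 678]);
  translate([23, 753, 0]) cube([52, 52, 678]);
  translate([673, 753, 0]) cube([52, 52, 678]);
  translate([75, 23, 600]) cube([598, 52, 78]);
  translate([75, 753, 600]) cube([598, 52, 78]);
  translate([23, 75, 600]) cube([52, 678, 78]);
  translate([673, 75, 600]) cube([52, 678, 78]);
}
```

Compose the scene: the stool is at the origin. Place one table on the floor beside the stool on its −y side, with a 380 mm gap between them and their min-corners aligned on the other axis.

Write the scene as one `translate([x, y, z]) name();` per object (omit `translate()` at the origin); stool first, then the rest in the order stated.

stool();
translate([0, -1208, 0]) table();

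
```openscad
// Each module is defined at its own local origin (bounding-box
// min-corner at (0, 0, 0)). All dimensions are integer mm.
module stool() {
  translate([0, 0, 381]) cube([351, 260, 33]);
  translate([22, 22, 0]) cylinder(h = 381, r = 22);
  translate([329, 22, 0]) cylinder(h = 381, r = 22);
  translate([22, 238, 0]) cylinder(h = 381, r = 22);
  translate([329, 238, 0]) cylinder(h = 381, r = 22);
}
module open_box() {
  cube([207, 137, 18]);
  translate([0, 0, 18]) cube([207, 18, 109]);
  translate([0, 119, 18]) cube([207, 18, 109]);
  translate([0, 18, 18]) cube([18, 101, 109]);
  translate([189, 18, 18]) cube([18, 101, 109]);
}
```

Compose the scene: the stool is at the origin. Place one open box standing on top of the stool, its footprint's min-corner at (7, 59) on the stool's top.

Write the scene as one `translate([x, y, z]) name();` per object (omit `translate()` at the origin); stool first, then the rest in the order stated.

stool();
translate([7, 59, 414]) open_box();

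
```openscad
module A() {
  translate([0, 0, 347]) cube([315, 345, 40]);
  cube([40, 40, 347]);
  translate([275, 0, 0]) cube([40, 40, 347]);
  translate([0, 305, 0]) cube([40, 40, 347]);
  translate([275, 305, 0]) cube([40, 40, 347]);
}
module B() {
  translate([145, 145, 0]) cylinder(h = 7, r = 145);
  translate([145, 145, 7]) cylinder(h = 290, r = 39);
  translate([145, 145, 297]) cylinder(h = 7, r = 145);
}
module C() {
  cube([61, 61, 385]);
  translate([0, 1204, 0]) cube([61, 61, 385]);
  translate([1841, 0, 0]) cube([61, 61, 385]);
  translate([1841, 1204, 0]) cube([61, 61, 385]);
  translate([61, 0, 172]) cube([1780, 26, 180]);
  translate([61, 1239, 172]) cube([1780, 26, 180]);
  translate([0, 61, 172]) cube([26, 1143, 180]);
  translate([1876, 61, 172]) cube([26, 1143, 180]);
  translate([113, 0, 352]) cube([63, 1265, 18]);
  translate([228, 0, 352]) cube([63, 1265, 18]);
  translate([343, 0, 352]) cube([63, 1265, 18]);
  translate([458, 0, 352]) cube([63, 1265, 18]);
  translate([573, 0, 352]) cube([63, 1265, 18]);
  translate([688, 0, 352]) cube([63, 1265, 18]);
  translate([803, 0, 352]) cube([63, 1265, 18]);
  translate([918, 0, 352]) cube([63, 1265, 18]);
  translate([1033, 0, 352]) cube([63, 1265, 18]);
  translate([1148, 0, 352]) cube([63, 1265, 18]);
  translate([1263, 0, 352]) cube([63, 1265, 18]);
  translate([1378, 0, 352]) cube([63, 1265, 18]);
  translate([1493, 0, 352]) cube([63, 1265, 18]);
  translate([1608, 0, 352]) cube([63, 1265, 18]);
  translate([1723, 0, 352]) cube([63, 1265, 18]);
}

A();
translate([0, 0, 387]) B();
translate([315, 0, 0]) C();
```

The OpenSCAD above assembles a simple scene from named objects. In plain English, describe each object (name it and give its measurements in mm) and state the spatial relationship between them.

A is a four-legged stool. The seat is a 315×345×40 mm slab whose top surface is at z = 387 mm; four square legs, each 40×40 mm in cross-section, run from the floor (z = 0) to the underside of the seat, each flush with a corner of the seat.

B is a spool: two coaxial disc flanges of radius 145 mm and thickness 7 mm, joined by a core cylinder of radius 39 mm and height 290 mm. The lower flange rests on z = 0 and the three cylinders share a vertical axis.

C is a bed frame 1902 mm long (x) by 1265 mm wide (y). Four 61×61 mm corner posts, 385 mm tall, at the corners of the footprint. Four rails of 26 mm thickness and 180 mm height run between adjacent posts with their undersides at z = 172 mm, their outer faces flush with the outside of the frame (the two x-running rails run between the posts' inner faces; the two y-running rails run between the posts' inner faces). 15 slats, each 63 mm wide (x) and 18 mm thick, lie across the top of the two x-running rails, running the full 1265 mm width of the frame in y; the slats are evenly spaced along x between the inner faces of the end posts with equal gaps (rounded down to the nearest mm) at the −x end and between each pair — any rounding remainder accumulates at the +x end.

The spool is on top of the stool. The bed frame is against the stool's +x side, with their −y faces flush.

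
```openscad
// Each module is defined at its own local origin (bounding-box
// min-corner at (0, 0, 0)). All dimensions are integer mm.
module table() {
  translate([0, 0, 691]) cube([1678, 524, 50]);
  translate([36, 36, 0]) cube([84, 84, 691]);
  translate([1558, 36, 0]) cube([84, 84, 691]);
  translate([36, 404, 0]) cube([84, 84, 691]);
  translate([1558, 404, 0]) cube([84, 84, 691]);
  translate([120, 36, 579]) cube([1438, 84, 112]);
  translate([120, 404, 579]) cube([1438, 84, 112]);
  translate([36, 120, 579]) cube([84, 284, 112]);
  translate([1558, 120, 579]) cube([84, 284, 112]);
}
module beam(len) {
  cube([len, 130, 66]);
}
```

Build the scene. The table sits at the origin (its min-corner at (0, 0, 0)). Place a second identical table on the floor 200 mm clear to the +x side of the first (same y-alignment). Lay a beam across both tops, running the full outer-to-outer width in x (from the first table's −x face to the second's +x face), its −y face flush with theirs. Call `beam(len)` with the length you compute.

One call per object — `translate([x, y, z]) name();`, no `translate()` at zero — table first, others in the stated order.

table();
translate([1878, 0, 0]) table();
translate([0, 0, 741]) beam(3556);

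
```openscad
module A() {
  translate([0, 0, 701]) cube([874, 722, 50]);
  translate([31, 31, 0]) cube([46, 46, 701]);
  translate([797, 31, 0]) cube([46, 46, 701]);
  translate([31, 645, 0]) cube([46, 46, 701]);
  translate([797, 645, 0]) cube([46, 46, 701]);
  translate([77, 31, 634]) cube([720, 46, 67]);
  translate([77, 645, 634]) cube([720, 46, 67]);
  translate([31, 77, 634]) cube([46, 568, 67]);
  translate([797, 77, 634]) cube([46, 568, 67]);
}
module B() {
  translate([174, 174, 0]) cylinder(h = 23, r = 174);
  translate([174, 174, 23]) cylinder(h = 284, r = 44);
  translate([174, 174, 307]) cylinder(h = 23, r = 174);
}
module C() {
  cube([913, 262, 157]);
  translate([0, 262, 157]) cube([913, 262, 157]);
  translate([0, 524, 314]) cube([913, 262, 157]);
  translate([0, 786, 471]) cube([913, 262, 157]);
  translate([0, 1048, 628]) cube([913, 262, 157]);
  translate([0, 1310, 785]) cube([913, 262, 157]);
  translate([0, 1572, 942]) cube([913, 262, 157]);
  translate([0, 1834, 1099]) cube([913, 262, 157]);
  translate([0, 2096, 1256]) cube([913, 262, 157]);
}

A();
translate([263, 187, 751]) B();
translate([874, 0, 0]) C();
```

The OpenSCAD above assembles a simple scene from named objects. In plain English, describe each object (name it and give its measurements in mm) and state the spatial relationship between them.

A is a table: top 874 mm (x) × 722 mm (y), 50 mm thick, upper face at z = 751 mm, on four 46×46 mm square legs, each inset 31 mm from the nearest pair of top edges, running from z = 0 to the bottom of the top. Four apron rails, 46 mm thick and 67 mm tall, run between adjacent legs with their top edges flush with the underside of the top and their outer faces flush with the legs' outer faces.

B is a spool: two coaxial disc flanges of radius 174 mm and thickness 23 mm, joined by a core cylinder of radius 44 mm and height 284 mm. The lower flange rests on z = 0 and the three cylinders share a vertical axis.

C is a run of 9 identical solid stair steps. Each tread is 913×262 mm and each step block is 157 mm high. Step 1 rests on the floor; step k is offset from step 1 by (k−1)×262 mm in y and (k−1)×157 mm in z.

The spool is on top of the table, centred. The staircase is against the table's +x side, with their −y faces flush.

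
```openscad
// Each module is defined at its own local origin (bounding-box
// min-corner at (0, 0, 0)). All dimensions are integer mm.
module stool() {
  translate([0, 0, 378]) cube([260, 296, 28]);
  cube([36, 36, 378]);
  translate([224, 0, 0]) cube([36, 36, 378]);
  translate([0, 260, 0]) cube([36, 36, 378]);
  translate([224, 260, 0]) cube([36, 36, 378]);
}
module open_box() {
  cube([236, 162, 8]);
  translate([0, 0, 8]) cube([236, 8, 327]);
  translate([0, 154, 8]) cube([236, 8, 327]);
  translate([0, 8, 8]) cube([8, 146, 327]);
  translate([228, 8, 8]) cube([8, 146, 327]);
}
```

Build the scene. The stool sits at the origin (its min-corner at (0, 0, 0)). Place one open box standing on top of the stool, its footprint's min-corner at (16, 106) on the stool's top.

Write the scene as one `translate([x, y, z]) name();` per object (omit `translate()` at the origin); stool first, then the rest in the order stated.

stool();
translate([16, 106, 406]) open_box();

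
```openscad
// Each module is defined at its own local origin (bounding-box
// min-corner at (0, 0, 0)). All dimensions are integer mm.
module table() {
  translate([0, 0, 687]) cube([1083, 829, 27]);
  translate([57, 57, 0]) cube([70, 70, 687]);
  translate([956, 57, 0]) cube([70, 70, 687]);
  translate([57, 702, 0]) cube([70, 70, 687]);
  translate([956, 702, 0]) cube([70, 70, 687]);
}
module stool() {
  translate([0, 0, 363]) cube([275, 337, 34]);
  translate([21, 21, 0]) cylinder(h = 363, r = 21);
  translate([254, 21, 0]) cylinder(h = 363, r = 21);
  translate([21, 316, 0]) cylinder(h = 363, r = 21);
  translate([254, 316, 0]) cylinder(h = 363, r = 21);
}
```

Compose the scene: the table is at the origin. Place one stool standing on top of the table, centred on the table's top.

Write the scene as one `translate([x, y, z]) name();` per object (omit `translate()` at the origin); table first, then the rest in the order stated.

table();
translate([404, 246, 714]) stool();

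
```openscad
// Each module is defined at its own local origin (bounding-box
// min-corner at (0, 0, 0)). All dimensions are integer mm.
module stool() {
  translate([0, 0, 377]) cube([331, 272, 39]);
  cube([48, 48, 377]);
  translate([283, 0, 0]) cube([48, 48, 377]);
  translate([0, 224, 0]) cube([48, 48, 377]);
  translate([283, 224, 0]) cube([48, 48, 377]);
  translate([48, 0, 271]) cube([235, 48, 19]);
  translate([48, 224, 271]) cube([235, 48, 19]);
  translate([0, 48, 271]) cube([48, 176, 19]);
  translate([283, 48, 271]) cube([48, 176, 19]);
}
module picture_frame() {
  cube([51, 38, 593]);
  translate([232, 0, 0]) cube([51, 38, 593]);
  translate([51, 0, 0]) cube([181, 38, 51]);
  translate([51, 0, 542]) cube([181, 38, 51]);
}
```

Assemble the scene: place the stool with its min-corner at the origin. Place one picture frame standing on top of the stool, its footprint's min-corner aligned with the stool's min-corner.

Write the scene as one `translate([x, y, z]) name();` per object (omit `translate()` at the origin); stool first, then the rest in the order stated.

stool();
translate([0, 0, 416]) picture_frame();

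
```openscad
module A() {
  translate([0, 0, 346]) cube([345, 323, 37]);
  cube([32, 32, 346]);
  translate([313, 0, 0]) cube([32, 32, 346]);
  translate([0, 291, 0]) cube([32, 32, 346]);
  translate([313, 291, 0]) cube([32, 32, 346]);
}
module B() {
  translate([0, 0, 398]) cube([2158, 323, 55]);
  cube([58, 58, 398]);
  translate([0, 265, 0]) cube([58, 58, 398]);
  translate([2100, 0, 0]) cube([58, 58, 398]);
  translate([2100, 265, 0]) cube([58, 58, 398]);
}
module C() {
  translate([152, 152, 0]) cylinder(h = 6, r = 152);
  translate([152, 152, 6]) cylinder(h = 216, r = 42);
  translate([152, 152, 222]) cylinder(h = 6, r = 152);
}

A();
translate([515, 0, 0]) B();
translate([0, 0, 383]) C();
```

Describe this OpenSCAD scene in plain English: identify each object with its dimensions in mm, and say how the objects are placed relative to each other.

A is a four-legged stool. The seat is 345×323 mm, 37 mm thick, top at z = 383 mm. It stands on four square legs, each 32×32 mm in cross-section, from z = 0 to the seat underside, each flush with a corner of the seat.

B is a long wooden bench with a 2158 mm (x) × 323 mm (y) seat, 55 mm thick, its top surface 453 mm above the floor. Four 58 mm square legs at the seat corners, flush with the edges, run from z = 0 to the seat underside.

C is a spool: two coaxial disc flanges of radius 152 mm and thickness 6 mm, joined by a core cylinder of radius 42 mm and height 216 mm. The lower flange rests on z = 0 and the three cylinders share a vertical axis.

The bench is on the floor beside the stool on its +x side. The spool is on top of the stool.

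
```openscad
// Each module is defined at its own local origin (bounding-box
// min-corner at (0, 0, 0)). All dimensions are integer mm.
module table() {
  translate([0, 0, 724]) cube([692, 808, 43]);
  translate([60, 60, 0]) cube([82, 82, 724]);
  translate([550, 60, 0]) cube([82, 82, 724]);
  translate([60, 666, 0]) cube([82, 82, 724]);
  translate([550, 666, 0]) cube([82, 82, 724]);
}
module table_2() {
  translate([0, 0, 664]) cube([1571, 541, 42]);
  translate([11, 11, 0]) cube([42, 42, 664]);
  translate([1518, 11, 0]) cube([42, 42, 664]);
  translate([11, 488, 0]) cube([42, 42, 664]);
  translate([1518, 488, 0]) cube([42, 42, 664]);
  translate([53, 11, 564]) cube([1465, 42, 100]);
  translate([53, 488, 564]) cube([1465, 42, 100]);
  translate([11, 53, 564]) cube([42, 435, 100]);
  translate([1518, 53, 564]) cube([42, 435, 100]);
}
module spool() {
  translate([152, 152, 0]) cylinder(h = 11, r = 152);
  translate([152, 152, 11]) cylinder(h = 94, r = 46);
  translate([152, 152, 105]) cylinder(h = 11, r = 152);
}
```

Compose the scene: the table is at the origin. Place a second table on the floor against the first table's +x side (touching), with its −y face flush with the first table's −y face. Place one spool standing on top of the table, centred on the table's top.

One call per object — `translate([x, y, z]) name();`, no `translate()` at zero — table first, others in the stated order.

table();
translate([692, 0, 0]) table_2();
translate([194, 252, 767]) spool();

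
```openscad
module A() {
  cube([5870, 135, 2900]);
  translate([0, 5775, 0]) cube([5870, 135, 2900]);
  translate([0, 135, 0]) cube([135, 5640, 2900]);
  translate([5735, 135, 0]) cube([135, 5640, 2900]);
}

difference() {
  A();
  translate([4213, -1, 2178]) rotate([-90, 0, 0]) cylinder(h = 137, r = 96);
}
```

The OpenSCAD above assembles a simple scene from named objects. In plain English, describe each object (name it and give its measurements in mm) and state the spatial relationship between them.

A is the wall frame of a small rectangular building: four walls, each 2900 mm tall and 135 mm thick, enclosing a footprint 5870 mm (x) by 5910 mm (y) outside-to-outside, with no floor or roof. The front and back walls (the −y and +y sides) span the full width; the two side walls fit between them.

The house frame has a circular hole of radius 96 mm through its front wall, centred at (x = 4213, z = 2178).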